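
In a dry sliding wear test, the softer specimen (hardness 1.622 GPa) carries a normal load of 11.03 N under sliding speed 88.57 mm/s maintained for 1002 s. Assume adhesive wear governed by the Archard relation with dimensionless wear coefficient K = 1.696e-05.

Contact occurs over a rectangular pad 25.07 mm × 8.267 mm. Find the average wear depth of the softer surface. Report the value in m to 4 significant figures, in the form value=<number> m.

value=4.939e-08 m

Intermediates are displayed rounded. Every step maintains exact precision, and a lone final rounding to 4 significant digits.
Sliding speed v = 88.57 mm/s = 0.08857 m/s. Total distance L = v·t = 0.08857 m/s × 1002 s = 88.75 m.
Hardness H = 1.622 GPa = 1.622e+09 Pa.
Pad sides 25.07 mm × 8.267 mm = 0.02507 m × 0.008267 m. Contact area A = 0.02507 m × 0.008267 m = 2.073e-04 m².
SI base units throughout: W = 11.03 N, H = 1.622e+09 Pa, K = 1.696e-05.
Apply Archard: V = K·W·L/H = 1.696e-05 · 11.03 · 88.75 / 1.622e+09 = 1.024e-11 m³.
Mean depth h = V/A = 1.024e-11 / 2.073e-04 = 4.939e-08 m.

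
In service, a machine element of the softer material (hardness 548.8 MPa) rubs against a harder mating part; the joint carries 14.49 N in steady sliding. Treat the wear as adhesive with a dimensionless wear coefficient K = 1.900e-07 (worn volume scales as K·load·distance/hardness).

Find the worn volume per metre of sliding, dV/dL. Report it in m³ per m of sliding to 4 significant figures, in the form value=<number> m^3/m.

Intermediate values appear rounded; every step keeps full float precision — rounded once at the end to 4 significant digits.
Convert: Hardness H = 548.8 MPa = 5.488e+08 Pa.
In SI base units: W = 14.49 N, H = 5.488e+08 Pa, K = 1.900e-07.
Sliding wear rate dV/dL = K·W/H, so: 1.900e-07 · 14.49 / 5.488e+08 = 5.017e-15 m³/m.

value=5.017e-15 m^3/m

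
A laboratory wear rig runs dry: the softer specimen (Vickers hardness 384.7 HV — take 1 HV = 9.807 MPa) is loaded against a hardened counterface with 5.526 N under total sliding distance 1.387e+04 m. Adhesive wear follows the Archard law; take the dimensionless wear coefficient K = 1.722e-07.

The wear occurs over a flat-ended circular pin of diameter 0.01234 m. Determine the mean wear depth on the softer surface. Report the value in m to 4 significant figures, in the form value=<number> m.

Quoted intermediates are rounded, and all working math maintains full float precision; rounded once at the end: four significant digits.
Convert: Hardness H = 384.7 HV × 9.807 MPa/HV = 3773 MPa = 3.773e+09 Pa.
Convert: Contact area A = π·d²/4 = π·(0.01234 m)²/4 = 1.196e-04 m².
Collected in SI base units: W = 5.526 N, H = 3.773e+09 Pa, K = 1.722e-07.
By Archard's law, V = K·W·L/H = 1.722e-07 · 5.526 · 1.387e+04 / 3.773e+09 = 3.498e-12 m³.
Depth h = V/A = 3.498e-12 / 1.196e-04 = 2.925e-08 m.

value=2.925e-08 m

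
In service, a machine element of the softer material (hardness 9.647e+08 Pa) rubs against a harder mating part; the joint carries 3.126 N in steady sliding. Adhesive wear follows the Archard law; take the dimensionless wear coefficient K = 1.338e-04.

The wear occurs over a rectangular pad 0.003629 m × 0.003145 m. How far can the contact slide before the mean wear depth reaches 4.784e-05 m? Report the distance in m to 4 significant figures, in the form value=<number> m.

Shown intermediates are rounded — each operation holds full float precision — rounded once at the end: 4 significant figures.
Contact area A = 0.003629 m × 0.003145 m = 1.141e-05 m².
Collected in SI base units: W = 3.126 N, H = 9.647e+08 Pa, K = 1.338e-04.
Wearable volume V_lim = h_lim·A = 4.784e-05 · 1.141e-05 = 5.460e-10 m³.
Inverting, life L = V_lim·H/(K·W) = 5.460e-10 · 9.647e+08 / (1.338e-04 · 3.126) = 1259 m.

value=1259 m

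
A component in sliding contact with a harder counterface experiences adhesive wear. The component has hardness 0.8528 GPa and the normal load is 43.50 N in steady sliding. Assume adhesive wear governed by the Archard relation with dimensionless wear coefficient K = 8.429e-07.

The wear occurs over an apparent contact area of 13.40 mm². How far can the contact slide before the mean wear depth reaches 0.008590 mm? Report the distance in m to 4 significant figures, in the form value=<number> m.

value=2677 m

Intermediate values appear rounded; the algebra keeps full float precision; rounded once at the end: four significant figures.
Convert: Hardness H = 0.8528 GPa = 8.528e+08 Pa.
Convert: Contact area A = 13.40 mm² = 1.340e-05 m².
Convert: Depth limit h_lim = 0.008590 mm = 8.590e-06 m.
In SI base units: W = 43.50 N, H = 8.528e+08 Pa, K = 8.429e-07.
Allowed volume V_lim = h_lim·A = 8.590e-06 · 1.340e-05 = 1.151e-10 m³.
Inverting, life L = V_lim·H/(K·W) = 1.151e-10 · 8.528e+08 / (8.429e-07 · 43.50) = 2677 m.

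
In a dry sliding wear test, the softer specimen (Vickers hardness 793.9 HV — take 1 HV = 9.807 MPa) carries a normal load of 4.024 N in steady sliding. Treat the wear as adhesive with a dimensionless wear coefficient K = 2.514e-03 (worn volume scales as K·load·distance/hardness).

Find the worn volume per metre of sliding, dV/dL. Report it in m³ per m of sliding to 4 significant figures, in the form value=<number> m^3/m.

Printed values are rounded. All arithmetic keeps full float precision. Rounded just once to 4 significant digits.
Hardness H = 793.9 HV × 9.807 MPa/HV = 7786 MPa = 7.786e+09 Pa.
Working in SI base units: W = 4.024 N, H = 7.786e+09 Pa, K = 2.514e-03.
The wear rate dV/dL = K·W/H, per unit distance: 2.514e-03 · 4.024 / 7.786e+09 = 1.299e-12 m³/m.

value=1.299e-12 m^3/m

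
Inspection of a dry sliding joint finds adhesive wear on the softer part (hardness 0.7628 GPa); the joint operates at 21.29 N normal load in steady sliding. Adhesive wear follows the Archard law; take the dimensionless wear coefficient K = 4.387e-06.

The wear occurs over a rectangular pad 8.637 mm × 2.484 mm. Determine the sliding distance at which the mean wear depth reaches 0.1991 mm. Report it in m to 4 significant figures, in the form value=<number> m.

value=3.489e+04 m

All arithmetic keeps full float precision. Intermediate values appear rounded; rounded once at the end, at 4 significant digits.
Convert: Hardness H = 0.7628 GPa = 7.628e+08 Pa.
Convert: Pad sides 8.637 mm × 2.484 mm = 0.008637 m × 0.002484 m. Contact area A = 0.008637 m × 0.002484 m = 2.145e-05 m².
Convert: Depth limit h_lim = 0.1991 mm = 1.991e-04 m.
In SI base units, W = 21.29 N, H = 7.628e+08 Pa, K = 4.387e-06.
Permissible volume V_lim = h_lim·A = 1.991e-04 · 2.145e-05 = 4.272e-09 m³.
Life L = V_lim·H/(K·W) = 4.272e-09 · 7.628e+08 / (4.387e-06 · 21.29) = 3.489e+04 m.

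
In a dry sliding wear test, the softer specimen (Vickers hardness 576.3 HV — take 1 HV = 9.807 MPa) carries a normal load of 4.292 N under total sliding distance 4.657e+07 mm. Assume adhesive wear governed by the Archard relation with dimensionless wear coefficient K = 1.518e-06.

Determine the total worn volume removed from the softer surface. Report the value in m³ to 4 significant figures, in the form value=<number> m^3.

Intermediates are displayed rounded — all working math keeps full precision — rounded once at the end to four significant figures.
Path length L = 4.657e+07 mm = 4.657e+04 m.
Hardness H = 576.3 HV × 9.807 MPa/HV = 5652 MPa = 5.652e+09 Pa.
In SI base units, W = 4.292 N, H = 5.652e+09 Pa, K = 1.518e-06.
By Archard's law, V = K·W·L/H = 1.518e-06 · 4.292 · 4.657e+04 / 5.652e+09 = 5.368e-11 m³.

value=5.368e-11 m^3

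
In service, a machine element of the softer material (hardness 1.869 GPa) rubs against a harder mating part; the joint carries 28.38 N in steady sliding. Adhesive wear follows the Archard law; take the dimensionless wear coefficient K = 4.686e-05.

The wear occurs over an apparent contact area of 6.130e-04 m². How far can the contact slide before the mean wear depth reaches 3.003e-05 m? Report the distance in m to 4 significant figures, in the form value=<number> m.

value=2.587e+04 m

Intermediate values are shown rounded. All working math keeps full float precision — a single final rounding, at 4 significant digits.
Hardness H = 1.869 GPa = 1.869e+09 Pa.
Expressed in SI base units: W = 28.38 N, H = 1.869e+09 Pa, K = 4.686e-05.
Wearable volume V_lim = h_lim·A = 3.003e-05 · 6.130e-04 = 1.841e-08 m³.
Inverting, life L = V_lim·H/(K·W) = 1.841e-08 · 1.869e+09 / (4.686e-05 · 28.38) = 2.587e+04 m.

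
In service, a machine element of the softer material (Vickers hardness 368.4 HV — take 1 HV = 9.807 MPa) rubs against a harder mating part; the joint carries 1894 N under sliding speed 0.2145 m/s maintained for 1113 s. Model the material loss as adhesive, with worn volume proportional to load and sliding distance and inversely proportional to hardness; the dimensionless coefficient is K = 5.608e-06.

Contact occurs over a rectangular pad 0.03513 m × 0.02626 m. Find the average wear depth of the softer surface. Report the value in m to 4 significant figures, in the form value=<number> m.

value=7.608e-07 m

Intermediates are shown rounded. Every step carries full float precision. Rounded just once, at 4 significant digits.
Total distance L = v·t = 0.2145 m/s × 1113 s = 238.7 m.
Hardness H = 368.4 HV × 9.807 MPa/HV = 3613 MPa = 3.613e+09 Pa.
Contact area A = 0.03513 m × 0.02626 m = 9.225e-04 m².
Working in SI base units: W = 1894 N, H = 3.613e+09 Pa, K = 5.608e-06.
By Archard's law, V = K·W·L/H = 5.608e-06 · 1894 · 238.7 / 3.613e+09 = 7.019e-10 m³.
Mean depth h = V/A = 7.019e-10 / 9.225e-04 = 7.608e-07 m.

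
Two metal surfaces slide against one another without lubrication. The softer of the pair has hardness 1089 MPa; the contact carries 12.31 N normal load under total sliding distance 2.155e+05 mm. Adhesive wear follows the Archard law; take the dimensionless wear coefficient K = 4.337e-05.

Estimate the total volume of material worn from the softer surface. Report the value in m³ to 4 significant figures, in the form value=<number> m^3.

Printed values are rounded; the algebra carries full float precision; a lone final rounding, at four significant figures.
Convert: Sliding distance L = 2.155e+05 mm = 215.5 m.
Convert: Hardness H = 1089 MPa = 1.089e+09 Pa.
As SI base values: W = 12.31 N, H = 1.089e+09 Pa, K = 4.337e-05.
Wear volume V = K·W·L/H = 4.337e-05 · 12.31 · 215.5 / 1.089e+09 = 1.056e-10 m³.

value=1.056e-10 m^3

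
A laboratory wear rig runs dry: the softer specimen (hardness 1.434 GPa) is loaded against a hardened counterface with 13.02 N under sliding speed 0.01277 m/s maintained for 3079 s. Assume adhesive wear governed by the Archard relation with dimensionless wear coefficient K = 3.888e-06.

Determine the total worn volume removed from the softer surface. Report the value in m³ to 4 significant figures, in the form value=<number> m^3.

value=1.388e-12 m^3

The intermediates are shown rounded — every step keeps exact precision; rounded once at the end: four significant digits.
Distance covered L = v·t = 0.01277 m/s × 3079 s = 39.32 m.
Hardness H = 1.434 GPa = 1.434e+09 Pa.
Collected in SI base units: W = 13.02 N, H = 1.434e+09 Pa, K = 3.888e-06.
Worn volume V = K·W·L/H = 3.888e-06 · 13.02 · 39.32 / 1.434e+09 = 1.388e-12 m³.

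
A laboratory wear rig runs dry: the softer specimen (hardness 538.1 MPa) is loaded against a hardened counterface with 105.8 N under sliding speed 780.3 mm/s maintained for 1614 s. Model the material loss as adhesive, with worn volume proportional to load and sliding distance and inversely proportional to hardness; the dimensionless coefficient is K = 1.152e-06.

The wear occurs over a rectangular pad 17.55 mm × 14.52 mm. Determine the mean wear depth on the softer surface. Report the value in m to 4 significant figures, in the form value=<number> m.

The computation holds exact precision, and the intermediates are displayed rounded. Rounded once at the end, at 4 significant digits.
Sliding speed v = 780.3 mm/s = 0.7803 m/s. The distance L = v·t = 0.7803 m/s × 1614 s = 1259 m.
Hardness H = 538.1 MPa = 5.381e+08 Pa.
Pad sides 17.55 mm × 14.52 mm = 0.01755 m × 0.01452 m. Contact area A = 0.01755 m × 0.01452 m = 2.548e-04 m².
In SI base units, W = 105.8 N, H = 5.381e+08 Pa, K = 1.152e-06.
Apply Archard: V = K·W·L/H = 1.152e-06 · 105.8 · 1259 / 5.381e+08 = 2.853e-10 m³.
Average depth h = V/A = 2.853e-10 / 2.548e-04 = 1.119e-06 m.

value=1.119e-06 m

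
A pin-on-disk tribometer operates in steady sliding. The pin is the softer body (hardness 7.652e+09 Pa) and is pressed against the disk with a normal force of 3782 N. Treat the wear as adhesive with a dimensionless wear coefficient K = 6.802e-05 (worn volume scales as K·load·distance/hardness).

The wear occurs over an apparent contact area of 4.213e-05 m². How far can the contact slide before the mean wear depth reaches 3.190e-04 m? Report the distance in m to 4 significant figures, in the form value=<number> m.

Intermediates are displayed rounded; every step carries exact precision — a lone final rounding: four significant figures.
Collected in SI base units: W = 3782 N, H = 7.652e+09 Pa, K = 6.802e-05.
Allowed volume V_lim = h_lim·A = 3.190e-04 · 4.213e-05 = 1.344e-08 m³.
Sliding life L = V_lim·H/(K·W) = 1.344e-08 · 7.652e+09 / (6.802e-05 · 3782) = 399.8 m.

value=399.8 m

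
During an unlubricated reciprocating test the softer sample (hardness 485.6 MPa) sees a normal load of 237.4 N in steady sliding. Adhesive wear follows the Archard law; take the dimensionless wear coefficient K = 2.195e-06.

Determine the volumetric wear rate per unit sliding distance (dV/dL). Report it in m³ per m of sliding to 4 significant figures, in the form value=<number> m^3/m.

The algebra keeps full precision — the intermediates appear rounded — rounded just once, at 4 significant figures.
Convert: Hardness H = 485.6 MPa = 4.856e+08 Pa.
Restated in SI base units: W = 237.4 N, H = 4.856e+08 Pa, K = 2.195e-06.
Volumetric rate dV/dL = K·W/H (independent of L): 2.195e-06 · 237.4 / 4.856e+08 = 1.073e-12 m³/m.

value=1.073e-12 m^3/m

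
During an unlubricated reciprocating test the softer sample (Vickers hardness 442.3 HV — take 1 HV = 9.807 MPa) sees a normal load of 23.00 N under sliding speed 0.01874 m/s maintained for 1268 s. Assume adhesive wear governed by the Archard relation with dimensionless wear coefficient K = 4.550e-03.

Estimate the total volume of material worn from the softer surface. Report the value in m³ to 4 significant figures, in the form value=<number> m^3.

The computation holds exact precision — intermediates are displayed rounded; one final rounding to 4 significant digits.
Path length L = v·t = 0.01874 m/s × 1268 s = 23.76 m.
Hardness H = 442.3 HV × 9.807 MPa/HV = 4338 MPa = 4.338e+09 Pa.
In SI base units: W = 23.00 N, H = 4.338e+09 Pa, K = 4.550e-03.
Apply Archard: V = K·W·L/H = 4.550e-03 · 23.00 · 23.76 / 4.338e+09 = 5.733e-10 m³.

value=5.733e-10 m^3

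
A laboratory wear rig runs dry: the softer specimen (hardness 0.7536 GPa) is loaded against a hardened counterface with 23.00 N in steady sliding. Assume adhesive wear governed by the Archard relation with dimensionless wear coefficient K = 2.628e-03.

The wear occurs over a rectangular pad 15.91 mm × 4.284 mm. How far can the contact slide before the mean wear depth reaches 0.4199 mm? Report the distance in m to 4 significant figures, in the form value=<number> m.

Intermediate values appear rounded; the computation holds full precision. Rounded just once to four significant digits.
Convert: Hardness H = 0.7536 GPa = 7.536e+08 Pa.
Convert: Pad sides 15.91 mm × 4.284 mm = 0.01591 m × 0.004284 m. Contact area A = 0.01591 m × 0.004284 m = 6.816e-05 m².
Convert: Depth limit h_lim = 0.4199 mm = 4.199e-04 m.
Expressed in SI base units: W = 23.00 N, H = 7.536e+08 Pa, K = 2.628e-03.
At the depth limit, V_lim = h_lim·A = 4.199e-04 · 6.816e-05 = 2.862e-08 m³.
Thus life L = V_lim·H/(K·W) = 2.862e-08 · 7.536e+08 / (2.628e-03 · 23.00) = 356.8 m.

value=356.8 m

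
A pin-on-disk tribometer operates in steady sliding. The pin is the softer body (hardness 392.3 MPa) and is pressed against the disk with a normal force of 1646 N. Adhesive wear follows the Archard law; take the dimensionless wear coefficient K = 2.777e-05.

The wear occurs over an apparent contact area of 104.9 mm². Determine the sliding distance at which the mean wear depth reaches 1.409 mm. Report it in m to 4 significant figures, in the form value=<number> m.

The computation runs at full float precision. Intermediates are displayed rounded; a single final rounding, at four significant figures.
Hardness H = 392.3 MPa = 3.923e+08 Pa.
Contact area A = 104.9 mm² = 1.049e-04 m².
Depth limit h_lim = 1.409 mm = 0.001409 m.
Collected in SI base units: W = 1646 N, H = 3.923e+08 Pa, K = 2.777e-05.
Volume at the limit: V_lim = h_lim·A = 0.001409 · 1.049e-04 = 1.478e-07 m³.
Thus life L = V_lim·H/(K·W) = 1.478e-07 · 3.923e+08 / (2.777e-05 · 1646) = 1269 m.

value=1269 m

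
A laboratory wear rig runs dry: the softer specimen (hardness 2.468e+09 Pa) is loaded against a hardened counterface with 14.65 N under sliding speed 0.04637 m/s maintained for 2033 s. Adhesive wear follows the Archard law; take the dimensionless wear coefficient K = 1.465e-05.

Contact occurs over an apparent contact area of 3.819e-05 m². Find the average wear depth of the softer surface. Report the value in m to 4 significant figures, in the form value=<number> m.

value=2.147e-07 m

Quoted intermediates are rounded — all working math runs at full precision; one final rounding to 4 significant digits.
Convert: Total distance L = v·t = 0.04637 m/s × 2033 s = 94.27 m.
Restated in SI base units: W = 14.65 N, H = 2.468e+09 Pa, K = 1.465e-05.
Wear volume V = K·W·L/H = 1.465e-05 · 14.65 · 94.27 / 2.468e+09 = 8.198e-12 m³.
Depth of wear h = V/A = 8.198e-12 / 3.819e-05 = 2.147e-07 m.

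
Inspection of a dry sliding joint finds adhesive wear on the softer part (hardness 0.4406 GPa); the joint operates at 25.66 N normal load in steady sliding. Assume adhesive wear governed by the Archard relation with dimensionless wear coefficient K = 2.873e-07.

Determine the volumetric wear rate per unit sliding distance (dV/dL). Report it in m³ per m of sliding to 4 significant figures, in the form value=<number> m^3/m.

Every step maintains full float precision — displayed values are rounded, and one last rounding: four significant digits.
Convert: Hardness H = 0.4406 GPa = 4.406e+08 Pa.
Restated in SI base units: W = 25.66 N, H = 4.406e+08 Pa, K = 2.873e-07.
Sliding wear rate dV/dL = K·W/H: 2.873e-07 · 25.66 / 4.406e+08 = 1.673e-14 m³/m.

value=1.673e-14 m^3/m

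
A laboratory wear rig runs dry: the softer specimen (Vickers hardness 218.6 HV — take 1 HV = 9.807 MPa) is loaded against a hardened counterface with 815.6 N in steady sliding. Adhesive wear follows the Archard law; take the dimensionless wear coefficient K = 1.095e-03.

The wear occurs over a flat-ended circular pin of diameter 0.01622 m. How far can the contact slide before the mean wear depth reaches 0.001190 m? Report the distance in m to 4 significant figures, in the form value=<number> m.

value=590.2 m

The algebra maintains full float precision. Intermediate values are printed rounded — one final rounding to 4 significant digits.
Hardness H = 218.6 HV × 9.807 MPa/HV = 2144 MPa = 2.144e+09 Pa.
Contact area A = π·d²/4 = π·(0.01622 m)²/4 = 2.066e-04 m².
Restated in SI base units: W = 815.6 N, H = 2.144e+09 Pa, K = 1.095e-03.
At the depth limit, V_lim = h_lim·A = 0.001190 · 2.066e-04 = 2.459e-07 m³.
So the life L = V_lim·H/(K·W) = 2.459e-07 · 2.144e+09 / (1.095e-03 · 815.6) = 590.2 m.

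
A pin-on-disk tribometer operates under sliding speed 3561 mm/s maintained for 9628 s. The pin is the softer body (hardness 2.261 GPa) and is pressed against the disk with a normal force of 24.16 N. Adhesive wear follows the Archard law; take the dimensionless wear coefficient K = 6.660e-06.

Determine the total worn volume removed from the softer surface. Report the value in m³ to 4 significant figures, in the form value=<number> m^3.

value=2.440e-09 m^3

Intermediates are shown rounded, and every step runs at full precision. Rounded just once, at four significant digits.
Convert: Sliding speed v = 3561 mm/s = 3.561 m/s. Distance L = v·t = 3.561 m/s × 9628 s = 3.429e+04 m.
Convert: Hardness H = 2.261 GPa = 2.261e+09 Pa.
SI base units throughout: W = 24.16 N, H = 2.261e+09 Pa, K = 6.660e-06.
By Archard's law, V = K·W·L/H = 6.660e-06 · 24.16 · 3.429e+04 / 2.261e+09 = 2.440e-09 m³.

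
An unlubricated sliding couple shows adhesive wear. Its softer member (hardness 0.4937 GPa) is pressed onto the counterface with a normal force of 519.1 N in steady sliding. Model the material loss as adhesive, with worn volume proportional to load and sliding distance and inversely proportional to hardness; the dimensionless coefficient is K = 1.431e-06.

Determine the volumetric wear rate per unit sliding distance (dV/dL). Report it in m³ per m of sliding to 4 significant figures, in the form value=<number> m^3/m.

value=1.505e-12 m^3/m

Shown intermediates are rounded. The algebra holds full float precision — a lone final rounding: 4 significant figures.
Hardness H = 0.4937 GPa = 4.937e+08 Pa.
Restated in SI base units: W = 519.1 N, H = 4.937e+08 Pa, K = 1.431e-06.
The wear rate dV/dL = K·W/H, per unit distance: 1.431e-06 · 519.1 / 4.937e+08 = 1.505e-12 m³/m.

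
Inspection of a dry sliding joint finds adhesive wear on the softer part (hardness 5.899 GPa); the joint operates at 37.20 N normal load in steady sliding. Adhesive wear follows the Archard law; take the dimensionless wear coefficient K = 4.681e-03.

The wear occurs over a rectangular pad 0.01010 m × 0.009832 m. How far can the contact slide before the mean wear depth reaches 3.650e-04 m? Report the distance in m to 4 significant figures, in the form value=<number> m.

value=1228 m

The computation maintains full float precision — intermediate values are shown rounded. Rounded once at the end, at four significant figures.
Convert: Hardness H = 5.899 GPa = 5.899e+09 Pa.
Convert: Contact area A = 0.01010 m × 0.009832 m = 9.930e-05 m².
Expressed in SI base units: W = 37.20 N, H = 5.899e+09 Pa, K = 4.681e-03.
Wearable volume V_lim = h_lim·A = 3.650e-04 · 9.930e-05 = 3.625e-08 m³.
Thus life L = V_lim·H/(K·W) = 3.625e-08 · 5.899e+09 / (4.681e-03 · 37.20) = 1228 m.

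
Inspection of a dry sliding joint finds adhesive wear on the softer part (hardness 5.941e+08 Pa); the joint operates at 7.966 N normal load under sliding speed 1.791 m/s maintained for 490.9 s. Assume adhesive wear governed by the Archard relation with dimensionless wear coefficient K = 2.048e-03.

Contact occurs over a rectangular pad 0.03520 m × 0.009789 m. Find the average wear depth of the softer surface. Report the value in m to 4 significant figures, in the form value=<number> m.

value=7.007e-05 m

Intermediate values appear rounded. Every step runs at full float precision. Rounded just once, at 4 significant digits.
Convert: Distance covered L = v·t = 1.791 m/s × 490.9 s = 879.2 m.
Convert: Contact area A = 0.03520 m × 0.009789 m = 3.446e-04 m².
Collected in SI base units: W = 7.966 N, H = 5.941e+08 Pa, K = 2.048e-03.
By Archard's law, V = K·W·L/H = 2.048e-03 · 7.966 · 879.2 / 5.941e+08 = 2.414e-08 m³.
Depth of wear h = V/A = 2.414e-08 / 3.446e-04 = 7.007e-05 m.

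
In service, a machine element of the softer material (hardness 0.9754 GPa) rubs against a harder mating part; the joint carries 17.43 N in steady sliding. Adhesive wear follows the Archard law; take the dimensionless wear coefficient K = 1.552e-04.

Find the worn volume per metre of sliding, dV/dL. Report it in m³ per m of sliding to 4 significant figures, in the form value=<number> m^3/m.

value=2.773e-12 m^3/m

The computation holds exact precision, and intermediate values are shown rounded; a lone final rounding to four significant digits.
Hardness H = 0.9754 GPa = 9.754e+08 Pa.
Restated in SI base units: W = 17.43 N, H = 9.754e+08 Pa, K = 1.552e-04.
Wear rate dV/dL = K·W/H, so: 1.552e-04 · 17.43 / 9.754e+08 = 2.773e-12 m³/m.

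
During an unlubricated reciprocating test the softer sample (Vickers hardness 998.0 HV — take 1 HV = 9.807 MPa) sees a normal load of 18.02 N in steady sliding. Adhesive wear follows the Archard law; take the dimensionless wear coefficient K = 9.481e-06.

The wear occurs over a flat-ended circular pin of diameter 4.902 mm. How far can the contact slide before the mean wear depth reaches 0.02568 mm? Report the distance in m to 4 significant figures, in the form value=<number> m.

value=2.776e+04 m

All arithmetic runs at exact precision, and intermediates are printed rounded. Rounded just once to four significant digits.
Hardness H = 998.0 HV × 9.807 MPa/HV = 9787 MPa = 9.787e+09 Pa.
Pin diameter d = 4.902 mm = 0.004902 m. Contact area A = π·d²/4 = π·(0.004902 m)²/4 = 1.887e-05 m².
Depth limit h_lim = 0.02568 mm = 2.568e-05 m.
Working in SI base units: W = 18.02 N, H = 9.787e+09 Pa, K = 9.481e-06.
Limit volume V_lim = h_lim·A = 2.568e-05 · 1.887e-05 = 4.847e-10 m³.
Life L = V_lim·H/(K·W) = 4.847e-10 · 9.787e+09 / (9.481e-06 · 18.02) = 2.776e+04 m.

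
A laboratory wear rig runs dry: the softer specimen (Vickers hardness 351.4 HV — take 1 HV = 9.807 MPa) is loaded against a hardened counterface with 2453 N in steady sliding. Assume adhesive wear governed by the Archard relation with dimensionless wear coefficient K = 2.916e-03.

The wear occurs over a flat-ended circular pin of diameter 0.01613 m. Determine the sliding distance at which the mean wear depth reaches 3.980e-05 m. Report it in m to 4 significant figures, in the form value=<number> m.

Intermediate values are displayed rounded. Each operation maintains full float precision; one final rounding: four significant figures.
Convert: Hardness H = 351.4 HV × 9.807 MPa/HV = 3446 MPa = 3.446e+09 Pa.
Convert: Contact area A = π·d²/4 = π·(0.01613 m)²/4 = 2.043e-04 m².
In SI base units: W = 2453 N, H = 3.446e+09 Pa, K = 2.916e-03.
At the depth limit, V_lim = h_lim·A = 3.980e-05 · 2.043e-04 = 8.133e-09 m³.
Life L = V_lim·H/(K·W) = 8.133e-09 · 3.446e+09 / (2.916e-03 · 2453) = 3.918 m.

value=3.918 m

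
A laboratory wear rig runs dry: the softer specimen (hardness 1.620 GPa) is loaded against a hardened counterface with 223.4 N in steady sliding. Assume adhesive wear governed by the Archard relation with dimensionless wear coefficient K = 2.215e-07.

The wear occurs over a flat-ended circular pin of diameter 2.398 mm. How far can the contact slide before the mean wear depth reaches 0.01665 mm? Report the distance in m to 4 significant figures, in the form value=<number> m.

Every step runs at full precision; printed values are rounded — one last rounding, at 4 significant digits.
Convert: Hardness H = 1.620 GPa = 1.620e+09 Pa.
Convert: Pin diameter d = 2.398 mm = 0.002398 m. Contact area A = π·d²/4 = π·(0.002398 m)²/4 = 4.516e-06 m².
Convert: Depth limit h_lim = 0.01665 mm = 1.665e-05 m.
As SI base values: W = 223.4 N, H = 1.620e+09 Pa, K = 2.215e-07.
Wearable volume V_lim = h_lim·A = 1.665e-05 · 4.516e-06 = 7.520e-11 m³.
Thus life L = V_lim·H/(K·W) = 7.520e-11 · 1.620e+09 / (2.215e-07 · 223.4) = 2462 m.

value=2462 m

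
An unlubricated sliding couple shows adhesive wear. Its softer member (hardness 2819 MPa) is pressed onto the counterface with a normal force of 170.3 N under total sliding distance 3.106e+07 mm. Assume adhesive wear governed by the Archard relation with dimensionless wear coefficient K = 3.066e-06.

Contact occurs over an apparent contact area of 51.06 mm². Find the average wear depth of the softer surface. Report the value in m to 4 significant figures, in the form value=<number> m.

All working math holds full float precision — the intermediates are printed rounded, and a single final rounding, at 4 significant figures.
Distance covered L = 3.106e+07 mm = 3.106e+04 m.
Hardness H = 2819 MPa = 2.819e+09 Pa.
Contact area A = 51.06 mm² = 5.106e-05 m².
In SI base units, W = 170.3 N, H = 2.819e+09 Pa, K = 3.066e-06.
Wear volume V = K·W·L/H = 3.066e-06 · 170.3 · 3.106e+04 / 2.819e+09 = 5.753e-09 m³.
Average depth h = V/A = 5.753e-09 / 5.106e-05 = 1.127e-04 m.

value=1.127e-04 m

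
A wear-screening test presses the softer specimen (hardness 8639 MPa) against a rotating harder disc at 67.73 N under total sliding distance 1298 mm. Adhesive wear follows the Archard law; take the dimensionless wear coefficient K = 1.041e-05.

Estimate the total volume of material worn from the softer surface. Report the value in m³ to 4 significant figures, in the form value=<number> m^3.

Intermediates appear rounded. The algebra maintains full float precision. Rounded once at the end to four significant digits.
Convert: Distance covered L = 1298 mm = 1.298 m.
Convert: Hardness H = 8639 MPa = 8.639e+09 Pa.
Expressed in SI base units: W = 67.73 N, H = 8.639e+09 Pa, K = 1.041e-05.
Worn volume V = K·W·L/H = 1.041e-05 · 67.73 · 1.298 / 8.639e+09 = 1.059e-13 m³.

value=1.059e-13 m^3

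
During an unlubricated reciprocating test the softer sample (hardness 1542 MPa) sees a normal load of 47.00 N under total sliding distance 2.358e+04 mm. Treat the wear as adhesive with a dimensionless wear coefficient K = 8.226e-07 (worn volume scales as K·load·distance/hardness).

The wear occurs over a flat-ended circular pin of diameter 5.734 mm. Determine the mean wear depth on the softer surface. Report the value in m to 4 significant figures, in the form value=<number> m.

Displayed values are rounded. The computation keeps exact precision — rounded once at the end: four significant figures.
Convert: Total distance L = 2.358e+04 mm = 23.58 m.
Convert: Hardness H = 1542 MPa = 1.542e+09 Pa.
Convert: Pin diameter d = 5.734 mm = 0.005734 m. Contact area A = π·d²/4 = π·(0.005734 m)²/4 = 2.582e-05 m².
Collected in SI base units: W = 47.00 N, H = 1.542e+09 Pa, K = 8.226e-07.
Archard volume V = K·W·L/H = 8.226e-07 · 47.00 · 23.58 / 1.542e+09 = 5.912e-13 m³.
Depth of wear h = V/A = 5.912e-13 / 2.582e-05 = 2.290e-08 m.

value=2.290e-08 m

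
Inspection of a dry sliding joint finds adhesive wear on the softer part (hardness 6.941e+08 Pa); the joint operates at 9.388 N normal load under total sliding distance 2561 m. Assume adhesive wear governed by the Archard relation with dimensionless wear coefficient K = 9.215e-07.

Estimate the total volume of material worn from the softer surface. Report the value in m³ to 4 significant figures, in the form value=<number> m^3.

Intermediates are displayed rounded; the computation maintains full float precision, and one last rounding: 4 significant digits.
SI base units throughout: W = 9.388 N, H = 6.941e+08 Pa, K = 9.215e-07.
Worn volume V = K·W·L/H = 9.215e-07 · 9.388 · 2561 / 6.941e+08 = 3.192e-11 m³.

value=3.192e-11 m^3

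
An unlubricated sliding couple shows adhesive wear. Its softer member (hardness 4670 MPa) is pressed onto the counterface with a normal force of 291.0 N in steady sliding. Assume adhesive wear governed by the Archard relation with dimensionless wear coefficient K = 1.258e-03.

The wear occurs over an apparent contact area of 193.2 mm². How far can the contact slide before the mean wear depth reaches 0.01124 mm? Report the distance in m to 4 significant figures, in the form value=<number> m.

Intermediates appear rounded — every step maintains full precision. Rounded just once to 4 significant digits.
Convert: Hardness H = 4670 MPa = 4.670e+09 Pa.
Convert: Contact area A = 193.2 mm² = 1.932e-04 m².
Convert: Depth limit h_lim = 0.01124 mm = 1.124e-05 m.
As SI base values: W = 291.0 N, H = 4.670e+09 Pa, K = 1.258e-03.
Volume at the limit: V_lim = h_lim·A = 1.124e-05 · 1.932e-04 = 2.172e-09 m³.
Life L = V_lim·H/(K·W) = 2.172e-09 · 4.670e+09 / (1.258e-03 · 291.0) = 27.70 m.

value=27.70 m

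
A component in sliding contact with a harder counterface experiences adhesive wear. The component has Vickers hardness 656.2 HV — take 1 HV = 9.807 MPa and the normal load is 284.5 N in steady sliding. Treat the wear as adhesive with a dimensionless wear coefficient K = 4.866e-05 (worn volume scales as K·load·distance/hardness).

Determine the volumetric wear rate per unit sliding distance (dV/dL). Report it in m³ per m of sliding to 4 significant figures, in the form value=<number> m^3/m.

value=2.151e-12 m^3/m

Each operation holds exact precision. Printed values are rounded, and rounded just once, at four significant figures.
Convert: Hardness H = 656.2 HV × 9.807 MPa/HV = 6435 MPa = 6.435e+09 Pa.
Working in SI base units: W = 284.5 N, H = 6.435e+09 Pa, K = 4.866e-05.
Volumetric rate dV/dL = K·W/H (no L dependence): 4.866e-05 · 284.5 / 6.435e+09 = 2.151e-12 m³/m.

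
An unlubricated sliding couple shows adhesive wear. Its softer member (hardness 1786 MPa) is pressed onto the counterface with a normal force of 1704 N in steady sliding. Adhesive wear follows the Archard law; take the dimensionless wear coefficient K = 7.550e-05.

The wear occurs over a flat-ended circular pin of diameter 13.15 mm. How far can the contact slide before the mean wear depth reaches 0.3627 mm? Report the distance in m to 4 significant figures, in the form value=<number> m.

value=683.8 m

All arithmetic holds exact precision. Intermediates are printed rounded; one final rounding, at 4 significant figures.
Hardness H = 1786 MPa = 1.786e+09 Pa.
Pin diameter d = 13.15 mm = 0.01315 m. Contact area A = π·d²/4 = π·(0.01315 m)²/4 = 1.358e-04 m².
Depth limit h_lim = 0.3627 mm = 3.627e-04 m.
As SI base values: W = 1704 N, H = 1.786e+09 Pa, K = 7.550e-05.
Limit volume V_lim = h_lim·A = 3.627e-04 · 1.358e-04 = 4.926e-08 m³.
Life L = V_lim·H/(K·W) = 4.926e-08 · 1.786e+09 / (7.550e-05 · 1704) = 683.8 m.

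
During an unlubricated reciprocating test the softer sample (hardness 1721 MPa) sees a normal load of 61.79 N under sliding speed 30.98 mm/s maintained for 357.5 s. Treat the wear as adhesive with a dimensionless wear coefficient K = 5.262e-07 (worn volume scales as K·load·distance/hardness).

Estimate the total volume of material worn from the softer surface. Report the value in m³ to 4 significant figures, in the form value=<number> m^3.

value=2.092e-13 m^3

All arithmetic keeps exact precision, and intermediate values are shown rounded — rounded once at the end: 4 significant digits.
Sliding speed v = 30.98 mm/s = 0.03098 m/s. Sliding distance L = v·t = 0.03098 m/s × 357.5 s = 11.08 m.
Hardness H = 1721 MPa = 1.721e+09 Pa.
In SI base units, W = 61.79 N, H = 1.721e+09 Pa, K = 5.262e-07.
By Archard's law, V = K·W·L/H = 5.262e-07 · 61.79 · 11.08 / 1.721e+09 = 2.092e-13 m³.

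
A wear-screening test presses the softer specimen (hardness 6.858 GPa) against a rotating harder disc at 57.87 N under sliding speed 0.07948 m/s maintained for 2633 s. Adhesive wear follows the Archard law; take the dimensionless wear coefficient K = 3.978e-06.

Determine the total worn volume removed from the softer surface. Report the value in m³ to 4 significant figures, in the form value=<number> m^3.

value=7.025e-12 m^3

Every step keeps full precision — printed values are rounded — rounded once at the end: four significant figures.
Sliding distance L = v·t = 0.07948 m/s × 2633 s = 209.3 m.
Hardness H = 6.858 GPa = 6.858e+09 Pa.
SI base units throughout: W = 57.87 N, H = 6.858e+09 Pa, K = 3.978e-06.
Wear volume V = K·W·L/H = 3.978e-06 · 57.87 · 209.3 / 6.858e+09 = 7.025e-12 m³.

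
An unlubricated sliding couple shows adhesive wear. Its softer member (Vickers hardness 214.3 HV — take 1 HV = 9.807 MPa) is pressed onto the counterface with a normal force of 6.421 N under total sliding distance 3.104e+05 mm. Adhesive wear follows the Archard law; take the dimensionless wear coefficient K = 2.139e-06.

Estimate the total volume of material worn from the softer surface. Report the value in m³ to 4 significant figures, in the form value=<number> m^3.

Intermediates are displayed rounded; all working math keeps full float precision, and a lone final rounding: 4 significant figures.
Convert: Distance L = 3.104e+05 mm = 310.4 m.
Convert: Hardness H = 214.3 HV × 9.807 MPa/HV = 2102 MPa = 2.102e+09 Pa.
Restated in SI base units: W = 6.421 N, H = 2.102e+09 Pa, K = 2.139e-06.
Worn volume V = K·W·L/H = 2.139e-06 · 6.421 · 310.4 / 2.102e+09 = 2.029e-12 m³.

value=2.029e-12 m^3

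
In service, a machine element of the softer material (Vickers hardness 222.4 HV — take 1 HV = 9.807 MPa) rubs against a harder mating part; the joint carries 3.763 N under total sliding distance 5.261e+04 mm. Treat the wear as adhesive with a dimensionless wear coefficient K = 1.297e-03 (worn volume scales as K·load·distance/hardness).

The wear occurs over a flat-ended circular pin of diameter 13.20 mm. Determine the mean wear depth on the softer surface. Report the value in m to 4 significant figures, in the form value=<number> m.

Every step holds full float precision — shown intermediates are rounded, and rounded just once: four significant digits.
Convert: Path length L = 5.261e+04 mm = 52.61 m.
Convert: Hardness H = 222.4 HV × 9.807 MPa/HV = 2181 MPa = 2.181e+09 Pa.
Convert: Pin diameter d = 13.20 mm = 0.01320 m. Contact area A = π·d²/4 = π·(0.01320 m)²/4 = 1.368e-04 m².
As SI base values: W = 3.763 N, H = 2.181e+09 Pa, K = 1.297e-03.
By Archard's law, V = K·W·L/H = 1.297e-03 · 3.763 · 52.61 / 2.181e+09 = 1.177e-10 m³.
Wear depth h = V/A = 1.177e-10 / 1.368e-04 = 8.603e-07 m.

value=8.603e-07 m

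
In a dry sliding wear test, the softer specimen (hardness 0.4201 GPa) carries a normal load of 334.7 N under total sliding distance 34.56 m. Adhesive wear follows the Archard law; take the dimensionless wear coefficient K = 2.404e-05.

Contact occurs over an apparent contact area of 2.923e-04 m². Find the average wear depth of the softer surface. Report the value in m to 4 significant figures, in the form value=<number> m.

value=2.265e-06 m

Every step holds full precision; intermediates are displayed rounded — rounded just once, at four significant digits.
Hardness H = 0.4201 GPa = 4.201e+08 Pa.
Working in SI base units: W = 334.7 N, H = 4.201e+08 Pa, K = 2.404e-05.
Volume removed: V = K·W·L/H = 2.404e-05 · 334.7 · 34.56 / 4.201e+08 = 6.619e-10 m³.
Mean wear depth h = V/A = 6.619e-10 / 2.923e-04 = 2.265e-06 m.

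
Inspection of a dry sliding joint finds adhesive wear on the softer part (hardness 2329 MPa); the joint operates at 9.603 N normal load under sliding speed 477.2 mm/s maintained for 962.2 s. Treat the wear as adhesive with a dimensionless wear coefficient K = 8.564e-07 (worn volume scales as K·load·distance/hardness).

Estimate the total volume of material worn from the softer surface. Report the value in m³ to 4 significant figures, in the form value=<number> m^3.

value=1.621e-12 m^3

Every step runs at exact precision. Displayed values are rounded — rounded once at the end, at four significant digits.
Convert: Sliding speed v = 477.2 mm/s = 0.4772 m/s. The distance L = v·t = 0.4772 m/s × 962.2 s = 459.2 m.
Convert: Hardness H = 2329 MPa = 2.329e+09 Pa.
Expressed in SI base units: W = 9.603 N, H = 2.329e+09 Pa, K = 8.564e-07.
Apply Archard: V = K·W·L/H = 8.564e-07 · 9.603 · 459.2 / 2.329e+09 = 1.621e-12 m³.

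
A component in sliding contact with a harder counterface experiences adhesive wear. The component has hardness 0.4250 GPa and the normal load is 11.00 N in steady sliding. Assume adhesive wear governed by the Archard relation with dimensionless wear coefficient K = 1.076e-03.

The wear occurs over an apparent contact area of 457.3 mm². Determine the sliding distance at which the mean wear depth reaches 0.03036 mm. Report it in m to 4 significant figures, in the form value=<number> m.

Intermediate values are printed rounded. The algebra carries full precision; rounded once at the end to four significant figures.
Hardness H = 0.4250 GPa = 4.250e+08 Pa.
Contact area A = 457.3 mm² = 4.573e-04 m².
Depth limit h_lim = 0.03036 mm = 3.036e-05 m.
In SI base units: W = 11.00 N, H = 4.250e+08 Pa, K = 1.076e-03.
Wearable volume V_lim = h_lim·A = 3.036e-05 · 4.573e-04 = 1.388e-08 m³.
Sliding life L = V_lim·H/(K·W) = 1.388e-08 · 4.250e+08 / (1.076e-03 · 11.00) = 498.5 m.

value=498.5 m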